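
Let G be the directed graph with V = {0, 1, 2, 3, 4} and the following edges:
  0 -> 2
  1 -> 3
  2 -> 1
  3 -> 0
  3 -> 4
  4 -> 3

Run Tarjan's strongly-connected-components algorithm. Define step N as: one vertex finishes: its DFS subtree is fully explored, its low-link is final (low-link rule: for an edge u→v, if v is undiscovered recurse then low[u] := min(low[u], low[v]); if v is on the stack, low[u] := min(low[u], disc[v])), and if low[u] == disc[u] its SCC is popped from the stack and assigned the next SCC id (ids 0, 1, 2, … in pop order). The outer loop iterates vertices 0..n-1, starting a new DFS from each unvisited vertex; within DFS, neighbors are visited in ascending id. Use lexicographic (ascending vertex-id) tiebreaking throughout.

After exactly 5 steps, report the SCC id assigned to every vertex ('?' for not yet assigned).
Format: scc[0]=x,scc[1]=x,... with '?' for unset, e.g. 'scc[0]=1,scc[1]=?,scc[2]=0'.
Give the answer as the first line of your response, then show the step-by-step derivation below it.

scc[0]=0,scc[1]=0,scc[2]=0,scc[3]=0,scc[4]=0

step 1: low=(low[0]=0,low[1]=2,low[2]=1,low[3]=0,low[4]=3); scc=(scc[0]=?,scc[1]=?,scc[2]=?,scc[3]=?,scc[4]=?)
step 2: low=(low[0]=0,low[1]=2,low[2]=1,low[3]=0,low[4]=3); scc=(scc[0]=?,scc[1]=?,scc[2]=?,scc[3]=?,scc[4]=?)
step 3: low=(low[0]=0,low[1]=0,low[2]=1,low[3]=0,low[4]=3); scc=(scc[0]=?,scc[1]=?,scc[2]=?,scc[3]=?,scc[4]=?)
step 4: low=(low[0]=0,low[1]=0,low[2]=0,low[3]=0,low[4]=3); scc=(scc[0]=?,scc[1]=?,scc[2]=?,scc[3]=?,scc[4]=?)
step 5: low=(low[0]=0,low[1]=0,low[2]=0,low[3]=0,low[4]=3); scc=(scc[0]=0,scc[1]=0,scc[2]=0,scc[3]=0,scc[4]=0)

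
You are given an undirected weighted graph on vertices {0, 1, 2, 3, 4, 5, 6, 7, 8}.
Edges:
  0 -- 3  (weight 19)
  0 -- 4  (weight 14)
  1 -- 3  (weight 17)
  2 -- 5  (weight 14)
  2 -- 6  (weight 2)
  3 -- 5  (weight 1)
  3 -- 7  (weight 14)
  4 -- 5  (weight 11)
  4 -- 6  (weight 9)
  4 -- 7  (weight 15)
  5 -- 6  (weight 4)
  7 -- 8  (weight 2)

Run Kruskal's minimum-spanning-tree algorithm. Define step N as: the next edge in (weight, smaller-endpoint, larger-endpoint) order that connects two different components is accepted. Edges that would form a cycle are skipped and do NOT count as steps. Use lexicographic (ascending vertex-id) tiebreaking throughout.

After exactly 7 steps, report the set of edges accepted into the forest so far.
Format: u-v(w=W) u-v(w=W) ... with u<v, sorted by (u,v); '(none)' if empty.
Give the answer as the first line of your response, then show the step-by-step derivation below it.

0-4(w=14) 2-6(w=2) 3-5(w=1) 3-7(w=14) 4-6(w=9) 5-6(w=4) 7-8(w=2)

step 1: add edge 3-5 (w=1); MST = {3-5(w=1)}
step 2: add edge 2-6 (w=2); MST = {2-6(w=2) 3-5(w=1)}
step 3: add edge 7-8 (w=2); MST = {2-6(w=2) 3-5(w=1) 7-8(w=2)}
step 4: add edge 5-6 (w=4); MST = {2-6(w=2) 3-5(w=1) 5-6(w=4) 7-8(w=2)}
step 5: add edge 4-6 (w=9); MST = {2-6(w=2) 3-5(w=1) 4-6(w=9) 5-6(w=4) 7-8(w=2)}
step 6: add edge 0-4 (w=14); MST = {0-4(w=14) 2-6(w=2) 3-5(w=1) 4-6(w=9) 5-6(w=4) 7-8(w=2)}
step 7: add edge 3-7 (w=14); MST = {0-4(w=14) 2-6(w=2) 3-5(w=1) 3-7(w=14) 4-6(w=9) 5-6(w=4) 7-8(w=2)}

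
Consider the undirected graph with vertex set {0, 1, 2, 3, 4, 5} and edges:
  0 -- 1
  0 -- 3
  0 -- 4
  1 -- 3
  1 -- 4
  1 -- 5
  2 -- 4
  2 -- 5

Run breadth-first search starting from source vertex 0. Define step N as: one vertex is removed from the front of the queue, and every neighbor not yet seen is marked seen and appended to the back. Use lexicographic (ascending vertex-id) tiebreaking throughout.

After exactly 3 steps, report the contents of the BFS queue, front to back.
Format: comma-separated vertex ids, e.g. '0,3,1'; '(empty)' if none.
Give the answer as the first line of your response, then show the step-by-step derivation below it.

4,5

step 1: dequeue 0; queue=[1,3,4]; order=0
step 2: dequeue 1; queue=[3,4,5]; order=0,1
step 3: dequeue 3; queue=[4,5]; order=0,1,3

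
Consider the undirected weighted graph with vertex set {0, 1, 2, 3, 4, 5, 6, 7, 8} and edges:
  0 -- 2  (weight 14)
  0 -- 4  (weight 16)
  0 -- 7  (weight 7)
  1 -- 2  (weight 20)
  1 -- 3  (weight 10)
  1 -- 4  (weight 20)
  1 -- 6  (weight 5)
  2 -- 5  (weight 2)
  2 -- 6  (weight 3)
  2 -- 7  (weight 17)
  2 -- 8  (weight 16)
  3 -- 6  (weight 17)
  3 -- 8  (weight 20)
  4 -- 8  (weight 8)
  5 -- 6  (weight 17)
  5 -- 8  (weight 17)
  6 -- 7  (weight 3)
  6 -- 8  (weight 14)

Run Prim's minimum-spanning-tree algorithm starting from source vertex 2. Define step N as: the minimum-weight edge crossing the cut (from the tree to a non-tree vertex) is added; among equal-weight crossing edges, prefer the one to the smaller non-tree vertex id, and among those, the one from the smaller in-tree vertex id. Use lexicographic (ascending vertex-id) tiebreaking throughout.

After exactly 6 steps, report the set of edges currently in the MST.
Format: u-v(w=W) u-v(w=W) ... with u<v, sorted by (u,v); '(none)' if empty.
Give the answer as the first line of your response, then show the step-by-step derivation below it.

0-7(w=7) 1-3(w=10) 1-6(w=5) 2-5(w=2) 2-6(w=3) 6-7(w=3)

step 1: add edge 2-5 (w=2); MST = {2-5(w=2)}
step 2: add edge 2-6 (w=3); MST = {2-5(w=2) 2-6(w=3)}
step 3: add edge 6-7 (w=3); MST = {2-5(w=2) 2-6(w=3) 6-7(w=3)}
step 4: add edge 1-6 (w=5); MST = {1-6(w=5) 2-5(w=2) 2-6(w=3) 6-7(w=3)}
step 5: add edge 0-7 (w=7); MST = {0-7(w=7) 1-6(w=5) 2-5(w=2) 2-6(w=3) 6-7(w=3)}
step 6: add edge 1-3 (w=10); MST = {0-7(w=7) 1-3(w=10) 1-6(w=5) 2-5(w=2) 2-6(w=3) 6-7(w=3)}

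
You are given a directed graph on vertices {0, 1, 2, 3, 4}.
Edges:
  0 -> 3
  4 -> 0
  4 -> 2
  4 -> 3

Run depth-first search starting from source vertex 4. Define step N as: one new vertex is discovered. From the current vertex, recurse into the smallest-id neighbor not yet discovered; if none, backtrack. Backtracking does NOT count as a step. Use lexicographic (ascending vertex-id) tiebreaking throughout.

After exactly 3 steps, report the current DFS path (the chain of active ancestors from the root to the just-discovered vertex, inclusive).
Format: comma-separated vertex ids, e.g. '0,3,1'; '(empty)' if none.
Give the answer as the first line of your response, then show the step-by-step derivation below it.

4,0,3

step 1: discover 4; path=4; order=4
step 2: discover 0; path=4>0; order=4,0
step 3: discover 3; path=4>0>3; order=4,0,3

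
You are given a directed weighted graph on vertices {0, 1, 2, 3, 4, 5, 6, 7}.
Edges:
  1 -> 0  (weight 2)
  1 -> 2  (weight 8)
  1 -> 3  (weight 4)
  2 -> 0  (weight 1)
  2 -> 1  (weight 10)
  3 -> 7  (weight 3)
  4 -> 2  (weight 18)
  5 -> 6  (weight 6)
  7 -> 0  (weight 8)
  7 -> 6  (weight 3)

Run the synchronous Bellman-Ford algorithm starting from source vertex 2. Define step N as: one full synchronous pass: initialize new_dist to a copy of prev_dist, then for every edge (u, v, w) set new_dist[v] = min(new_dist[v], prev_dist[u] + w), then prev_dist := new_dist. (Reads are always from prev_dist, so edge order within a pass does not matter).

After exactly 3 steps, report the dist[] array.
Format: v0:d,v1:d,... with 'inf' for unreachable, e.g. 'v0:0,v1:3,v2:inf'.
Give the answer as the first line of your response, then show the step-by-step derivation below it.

v0:1,v1:10,v2:0,v3:14,v4:inf,v5:inf,v6:inf,v7:17

step 1: dist = v0:1,v1:10,v2:0,v3:inf,v4:inf,v5:inf,v6:inf,v7:inf
step 2: dist = v0:1,v1:10,v2:0,v3:14,v4:inf,v5:inf,v6:inf,v7:inf
step 3: dist = v0:1,v1:10,v2:0,v3:14,v4:inf,v5:inf,v6:inf,v7:17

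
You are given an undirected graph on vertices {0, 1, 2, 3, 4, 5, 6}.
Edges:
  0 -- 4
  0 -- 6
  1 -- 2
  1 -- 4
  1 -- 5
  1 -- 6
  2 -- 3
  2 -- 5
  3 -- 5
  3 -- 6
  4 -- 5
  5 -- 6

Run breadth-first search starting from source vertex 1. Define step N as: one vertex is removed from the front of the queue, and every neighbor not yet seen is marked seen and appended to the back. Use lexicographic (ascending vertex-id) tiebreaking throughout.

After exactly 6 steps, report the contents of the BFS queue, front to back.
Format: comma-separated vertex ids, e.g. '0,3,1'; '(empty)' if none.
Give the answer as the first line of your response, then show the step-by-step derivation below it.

0

step 1: dequeue 1; queue=[2,4,5,6]; order=1
step 2: dequeue 2; queue=[4,5,6,3]; order=1,2
step 3: dequeue 4; queue=[5,6,3,0]; order=1,2,4
step 4: dequeue 5; queue=[6,3,0]; order=1,2,4,5
step 5: dequeue 6; queue=[3,0]; order=1,2,4,5,6
step 6: dequeue 3; queue=[0]; order=1,2,4,5,6,3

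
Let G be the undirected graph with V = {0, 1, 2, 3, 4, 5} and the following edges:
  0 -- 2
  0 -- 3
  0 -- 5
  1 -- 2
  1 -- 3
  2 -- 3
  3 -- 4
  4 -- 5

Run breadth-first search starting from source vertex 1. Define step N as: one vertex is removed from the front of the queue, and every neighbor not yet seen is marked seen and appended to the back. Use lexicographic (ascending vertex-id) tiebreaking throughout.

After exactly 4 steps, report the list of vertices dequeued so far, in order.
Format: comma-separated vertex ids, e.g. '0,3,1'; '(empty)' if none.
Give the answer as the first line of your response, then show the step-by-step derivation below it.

1,2,3,0

step 1: dequeue 1; queue=[2,3]; order=1
step 2: dequeue 2; queue=[3,0]; order=1,2
step 3: dequeue 3; queue=[0,4]; order=1,2,3
step 4: dequeue 0; queue=[4,5]; order=1,2,3,0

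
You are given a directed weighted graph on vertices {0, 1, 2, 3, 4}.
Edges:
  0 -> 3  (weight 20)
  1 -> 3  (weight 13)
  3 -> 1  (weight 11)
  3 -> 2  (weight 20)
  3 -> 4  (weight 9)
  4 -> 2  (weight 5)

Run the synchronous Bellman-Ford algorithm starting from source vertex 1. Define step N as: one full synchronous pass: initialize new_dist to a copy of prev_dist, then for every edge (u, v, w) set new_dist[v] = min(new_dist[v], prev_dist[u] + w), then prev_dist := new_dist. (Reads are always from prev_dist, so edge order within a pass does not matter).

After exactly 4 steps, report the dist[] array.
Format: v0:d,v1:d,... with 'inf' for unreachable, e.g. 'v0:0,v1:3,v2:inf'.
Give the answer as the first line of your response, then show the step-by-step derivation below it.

v0:inf,v1:0,v2:27,v3:13,v4:22

step 1: dist = v0:inf,v1:0,v2:inf,v3:13,v4:inf
step 2: dist = v0:inf,v1:0,v2:33,v3:13,v4:22
step 3: dist = v0:inf,v1:0,v2:27,v3:13,v4:22
step 4: dist = v0:inf,v1:0,v2:27,v3:13,v4:22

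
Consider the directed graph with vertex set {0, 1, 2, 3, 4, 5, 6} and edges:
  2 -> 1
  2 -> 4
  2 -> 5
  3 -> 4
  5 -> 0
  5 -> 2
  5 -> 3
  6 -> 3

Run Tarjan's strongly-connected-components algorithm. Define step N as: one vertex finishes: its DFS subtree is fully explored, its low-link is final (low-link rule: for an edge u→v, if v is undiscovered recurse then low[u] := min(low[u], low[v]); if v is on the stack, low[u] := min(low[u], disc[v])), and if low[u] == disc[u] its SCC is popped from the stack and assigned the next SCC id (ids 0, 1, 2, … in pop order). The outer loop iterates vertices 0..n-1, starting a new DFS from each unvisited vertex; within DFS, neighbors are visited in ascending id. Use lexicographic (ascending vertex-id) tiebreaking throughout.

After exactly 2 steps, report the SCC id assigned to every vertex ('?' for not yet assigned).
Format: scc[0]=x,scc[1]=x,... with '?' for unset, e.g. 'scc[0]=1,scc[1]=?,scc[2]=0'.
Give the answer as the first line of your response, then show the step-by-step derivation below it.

scc[0]=0,scc[1]=1,scc[2]=?,scc[3]=?,scc[4]=?,scc[5]=?,scc[6]=?

step 1: low=(low[0]=0,low[1]=?,low[2]=?,low[3]=?,low[4]=?,low[5]=?,low[6]=?); scc=(scc[0]=0,scc[1]=?,scc[2]=?,scc[3]=?,scc[4]=?,scc[5]=?,scc[6]=?)
step 2: low=(low[0]=0,low[1]=1,low[2]=?,low[3]=?,low[4]=?,low[5]=?,low[6]=?); scc=(scc[0]=0,scc[1]=1,scc[2]=?,scc[3]=?,scc[4]=?,scc[5]=?,scc[6]=?)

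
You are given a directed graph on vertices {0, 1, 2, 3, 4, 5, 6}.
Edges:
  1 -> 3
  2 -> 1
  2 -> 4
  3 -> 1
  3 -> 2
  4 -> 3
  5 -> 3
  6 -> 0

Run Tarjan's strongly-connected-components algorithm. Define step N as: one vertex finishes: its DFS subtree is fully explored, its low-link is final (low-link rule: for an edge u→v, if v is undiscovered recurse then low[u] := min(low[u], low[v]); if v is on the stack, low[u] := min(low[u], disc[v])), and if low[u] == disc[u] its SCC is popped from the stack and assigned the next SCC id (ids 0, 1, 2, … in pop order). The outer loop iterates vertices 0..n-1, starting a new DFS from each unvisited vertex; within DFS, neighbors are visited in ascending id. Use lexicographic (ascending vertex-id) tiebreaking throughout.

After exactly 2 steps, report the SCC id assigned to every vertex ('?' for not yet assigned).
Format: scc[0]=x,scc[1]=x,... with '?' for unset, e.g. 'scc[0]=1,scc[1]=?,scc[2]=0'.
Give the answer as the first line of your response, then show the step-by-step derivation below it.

scc[0]=0,scc[1]=?,scc[2]=?,scc[3]=?,scc[4]=?,scc[5]=?,scc[6]=?

step 1: low=(low[0]=0,low[1]=?,low[2]=?,low[3]=?,low[4]=?,low[5]=?,low[6]=?); scc=(scc[0]=0,scc[1]=?,scc[2]=?,scc[3]=?,scc[4]=?,scc[5]=?,scc[6]=?)
step 2: low=(low[0]=0,low[1]=1,low[2]=1,low[3]=1,low[4]=2,low[5]=?,low[6]=?); scc=(scc[0]=0,scc[1]=?,scc[2]=?,scc[3]=?,scc[4]=?,scc[5]=?,scc[6]=?)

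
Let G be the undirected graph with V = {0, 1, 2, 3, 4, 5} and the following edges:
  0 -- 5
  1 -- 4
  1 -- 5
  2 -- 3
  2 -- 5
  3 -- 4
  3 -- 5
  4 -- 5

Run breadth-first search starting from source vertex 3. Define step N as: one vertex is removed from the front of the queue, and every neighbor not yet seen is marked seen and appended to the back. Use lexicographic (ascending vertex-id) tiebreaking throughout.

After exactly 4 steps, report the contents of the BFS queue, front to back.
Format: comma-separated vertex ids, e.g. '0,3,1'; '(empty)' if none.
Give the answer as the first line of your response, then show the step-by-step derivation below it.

1,0

step 1: dequeue 3; queue=[2,4,5]; order=3
step 2: dequeue 2; queue=[4,5]; order=3,2
step 3: dequeue 4; queue=[5,1]; order=3,2,4
step 4: dequeue 5; queue=[1,0]; order=3,2,4,5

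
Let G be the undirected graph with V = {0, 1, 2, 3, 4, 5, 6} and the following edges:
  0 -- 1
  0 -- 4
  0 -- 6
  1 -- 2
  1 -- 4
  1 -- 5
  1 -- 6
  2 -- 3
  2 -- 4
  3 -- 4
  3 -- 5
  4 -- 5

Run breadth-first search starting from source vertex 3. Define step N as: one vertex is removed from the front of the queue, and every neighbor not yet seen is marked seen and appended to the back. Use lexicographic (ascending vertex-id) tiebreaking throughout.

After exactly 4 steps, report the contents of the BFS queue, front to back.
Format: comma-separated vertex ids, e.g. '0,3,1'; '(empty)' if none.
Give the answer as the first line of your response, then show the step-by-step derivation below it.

1,0

step 1: dequeue 3; queue=[2,4,5]; order=3
step 2: dequeue 2; queue=[4,5,1]; order=3,2
step 3: dequeue 4; queue=[5,1,0]; order=3,2,4
step 4: dequeue 5; queue=[1,0]; order=3,2,4,5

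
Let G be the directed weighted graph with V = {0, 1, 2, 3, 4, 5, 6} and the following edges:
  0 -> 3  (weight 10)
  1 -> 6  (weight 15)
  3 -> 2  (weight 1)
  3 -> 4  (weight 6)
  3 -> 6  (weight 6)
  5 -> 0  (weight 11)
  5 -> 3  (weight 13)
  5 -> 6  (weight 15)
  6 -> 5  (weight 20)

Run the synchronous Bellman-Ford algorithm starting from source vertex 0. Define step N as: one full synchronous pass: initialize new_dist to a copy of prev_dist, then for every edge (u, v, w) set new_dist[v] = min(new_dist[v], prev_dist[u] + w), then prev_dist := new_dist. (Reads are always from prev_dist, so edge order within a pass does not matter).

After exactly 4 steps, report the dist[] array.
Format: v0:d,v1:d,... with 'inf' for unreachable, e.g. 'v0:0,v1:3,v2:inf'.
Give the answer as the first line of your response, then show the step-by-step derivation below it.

v0:0,v1:inf,v2:11,v3:10,v4:16,v5:36,v6:16

step 1: dist = v0:0,v1:inf,v2:inf,v3:10,v4:inf,v5:inf,v6:inf
step 2: dist = v0:0,v1:inf,v2:11,v3:10,v4:16,v5:inf,v6:16
step 3: dist = v0:0,v1:inf,v2:11,v3:10,v4:16,v5:36,v6:16
step 4: dist = v0:0,v1:inf,v2:11,v3:10,v4:16,v5:36,v6:16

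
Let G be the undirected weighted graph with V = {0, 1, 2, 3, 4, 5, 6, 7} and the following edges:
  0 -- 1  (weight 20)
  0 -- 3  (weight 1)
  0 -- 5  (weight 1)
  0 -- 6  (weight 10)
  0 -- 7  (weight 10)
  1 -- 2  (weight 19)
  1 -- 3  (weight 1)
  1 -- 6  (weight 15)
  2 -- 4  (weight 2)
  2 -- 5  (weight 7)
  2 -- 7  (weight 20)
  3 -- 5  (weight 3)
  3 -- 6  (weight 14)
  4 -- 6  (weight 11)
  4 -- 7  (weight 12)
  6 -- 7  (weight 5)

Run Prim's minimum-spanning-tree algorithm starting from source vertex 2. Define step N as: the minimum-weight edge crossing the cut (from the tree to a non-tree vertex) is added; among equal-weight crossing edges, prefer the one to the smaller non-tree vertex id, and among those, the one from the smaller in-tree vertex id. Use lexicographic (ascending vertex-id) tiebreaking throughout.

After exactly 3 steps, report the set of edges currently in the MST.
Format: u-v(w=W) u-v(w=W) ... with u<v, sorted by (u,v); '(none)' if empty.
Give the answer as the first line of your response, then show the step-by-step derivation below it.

0-5(w=1) 2-4(w=2) 2-5(w=7)

step 1: add edge 2-4 (w=2); MST = {2-4(w=2)}
step 2: add edge 2-5 (w=7); MST = {2-4(w=2) 2-5(w=7)}
step 3: add edge 0-5 (w=1); MST = {0-5(w=1) 2-4(w=2) 2-5(w=7)}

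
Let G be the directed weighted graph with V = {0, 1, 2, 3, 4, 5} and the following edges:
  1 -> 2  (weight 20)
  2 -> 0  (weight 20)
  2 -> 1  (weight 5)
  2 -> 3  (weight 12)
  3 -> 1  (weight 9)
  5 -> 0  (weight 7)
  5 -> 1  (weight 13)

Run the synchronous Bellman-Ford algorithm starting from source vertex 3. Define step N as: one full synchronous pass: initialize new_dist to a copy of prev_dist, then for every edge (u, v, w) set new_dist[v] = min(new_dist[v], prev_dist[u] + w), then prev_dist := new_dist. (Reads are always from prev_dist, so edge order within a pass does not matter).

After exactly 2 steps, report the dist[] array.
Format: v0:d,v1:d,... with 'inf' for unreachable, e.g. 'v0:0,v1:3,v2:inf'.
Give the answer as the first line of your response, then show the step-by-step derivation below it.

v0:inf,v1:9,v2:29,v3:0,v4:inf,v5:inf

step 1: dist = v0:inf,v1:9,v2:inf,v3:0,v4:inf,v5:inf
step 2: dist = v0:inf,v1:9,v2:29,v3:0,v4:inf,v5:inf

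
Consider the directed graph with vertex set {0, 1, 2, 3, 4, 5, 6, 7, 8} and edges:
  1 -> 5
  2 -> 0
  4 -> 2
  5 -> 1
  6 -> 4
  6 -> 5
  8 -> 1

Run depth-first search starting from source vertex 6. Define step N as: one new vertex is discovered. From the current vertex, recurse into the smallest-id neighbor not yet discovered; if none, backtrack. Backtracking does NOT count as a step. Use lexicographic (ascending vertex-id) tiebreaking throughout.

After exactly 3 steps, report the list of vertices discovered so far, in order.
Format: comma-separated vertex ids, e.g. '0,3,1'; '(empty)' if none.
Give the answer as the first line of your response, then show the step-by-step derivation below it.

6,4,2

step 1: discover 6; path=6; order=6
step 2: discover 4; path=6>4; order=6,4
step 3: discover 2; path=6>4>2; order=6,4,2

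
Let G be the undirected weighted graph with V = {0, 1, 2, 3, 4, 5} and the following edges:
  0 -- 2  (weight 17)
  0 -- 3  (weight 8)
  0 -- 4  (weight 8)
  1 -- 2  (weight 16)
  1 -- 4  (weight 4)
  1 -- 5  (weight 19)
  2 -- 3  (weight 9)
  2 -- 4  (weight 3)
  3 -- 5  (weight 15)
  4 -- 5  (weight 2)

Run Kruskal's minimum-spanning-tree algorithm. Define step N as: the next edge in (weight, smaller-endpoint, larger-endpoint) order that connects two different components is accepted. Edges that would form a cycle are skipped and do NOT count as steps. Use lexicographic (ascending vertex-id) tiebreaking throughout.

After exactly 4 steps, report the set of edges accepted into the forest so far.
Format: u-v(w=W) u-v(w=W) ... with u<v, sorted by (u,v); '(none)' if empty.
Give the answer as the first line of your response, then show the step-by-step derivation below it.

0-3(w=8) 1-4(w=4) 2-4(w=3) 4-5(w=2)

step 1: add edge 4-5 (w=2); MST = {4-5(w=2)}
step 2: add edge 2-4 (w=3); MST = {2-4(w=3) 4-5(w=2)}
step 3: add edge 1-4 (w=4); MST = {1-4(w=4) 2-4(w=3) 4-5(w=2)}
step 4: add edge 0-3 (w=8); MST = {0-3(w=8) 1-4(w=4) 2-4(w=3) 4-5(w=2)}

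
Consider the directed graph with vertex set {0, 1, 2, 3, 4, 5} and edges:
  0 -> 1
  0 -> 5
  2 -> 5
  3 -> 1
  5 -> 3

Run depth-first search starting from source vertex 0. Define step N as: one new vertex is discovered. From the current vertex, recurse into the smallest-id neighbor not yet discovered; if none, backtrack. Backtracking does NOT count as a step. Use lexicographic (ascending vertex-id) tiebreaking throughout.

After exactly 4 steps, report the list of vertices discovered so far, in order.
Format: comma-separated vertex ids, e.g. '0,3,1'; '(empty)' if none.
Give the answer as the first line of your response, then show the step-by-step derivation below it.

0,1,5,3

step 1: discover 0; path=0; order=0
step 2: discover 1; path=0>1; order=0,1
step 3: discover 5; path=0>5; order=0,1,5
step 4: discover 3; path=0>5>3; order=0,1,5,3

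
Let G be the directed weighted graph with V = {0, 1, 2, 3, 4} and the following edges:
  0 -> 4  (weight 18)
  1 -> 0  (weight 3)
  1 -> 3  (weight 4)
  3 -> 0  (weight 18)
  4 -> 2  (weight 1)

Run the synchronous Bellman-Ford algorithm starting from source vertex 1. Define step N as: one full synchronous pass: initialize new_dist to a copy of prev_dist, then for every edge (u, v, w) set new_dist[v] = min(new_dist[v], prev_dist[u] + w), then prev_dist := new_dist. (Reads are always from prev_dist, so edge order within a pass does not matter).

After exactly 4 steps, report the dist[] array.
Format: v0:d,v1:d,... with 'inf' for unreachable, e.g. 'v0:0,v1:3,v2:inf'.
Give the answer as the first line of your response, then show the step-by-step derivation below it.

v0:3,v1:0,v2:22,v3:4,v4:21

step 1: dist = v0:3,v1:0,v2:inf,v3:4,v4:inf
step 2: dist = v0:3,v1:0,v2:inf,v3:4,v4:21
step 3: dist = v0:3,v1:0,v2:22,v3:4,v4:21
step 4: dist = v0:3,v1:0,v2:22,v3:4,v4:21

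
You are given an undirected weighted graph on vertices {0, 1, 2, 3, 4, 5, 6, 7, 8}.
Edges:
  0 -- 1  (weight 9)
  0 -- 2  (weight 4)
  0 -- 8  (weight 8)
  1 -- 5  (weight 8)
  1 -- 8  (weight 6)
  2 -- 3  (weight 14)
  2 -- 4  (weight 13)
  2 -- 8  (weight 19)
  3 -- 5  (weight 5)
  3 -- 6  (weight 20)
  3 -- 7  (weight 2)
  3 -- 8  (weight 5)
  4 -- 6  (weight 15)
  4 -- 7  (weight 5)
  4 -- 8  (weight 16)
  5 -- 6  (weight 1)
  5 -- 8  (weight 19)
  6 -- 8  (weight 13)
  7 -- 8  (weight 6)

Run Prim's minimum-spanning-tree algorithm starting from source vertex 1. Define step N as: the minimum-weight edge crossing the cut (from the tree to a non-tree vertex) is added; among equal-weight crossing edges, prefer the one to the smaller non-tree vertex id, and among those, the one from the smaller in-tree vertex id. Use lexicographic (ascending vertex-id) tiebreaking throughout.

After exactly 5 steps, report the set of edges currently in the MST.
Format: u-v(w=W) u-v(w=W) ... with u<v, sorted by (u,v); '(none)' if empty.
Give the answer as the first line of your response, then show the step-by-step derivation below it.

1-8(w=6) 3-5(w=5) 3-7(w=2) 3-8(w=5) 4-7(w=5)

step 1: add edge 1-8 (w=6); MST = {1-8(w=6)}
step 2: add edge 3-8 (w=5); MST = {1-8(w=6) 3-8(w=5)}
step 3: add edge 3-7 (w=2); MST = {1-8(w=6) 3-7(w=2) 3-8(w=5)}
step 4: add edge 4-7 (w=5); MST = {1-8(w=6) 3-7(w=2) 3-8(w=5) 4-7(w=5)}
step 5: add edge 3-5 (w=5); MST = {1-8(w=6) 3-5(w=5) 3-7(w=2) 3-8(w=5) 4-7(w=5)}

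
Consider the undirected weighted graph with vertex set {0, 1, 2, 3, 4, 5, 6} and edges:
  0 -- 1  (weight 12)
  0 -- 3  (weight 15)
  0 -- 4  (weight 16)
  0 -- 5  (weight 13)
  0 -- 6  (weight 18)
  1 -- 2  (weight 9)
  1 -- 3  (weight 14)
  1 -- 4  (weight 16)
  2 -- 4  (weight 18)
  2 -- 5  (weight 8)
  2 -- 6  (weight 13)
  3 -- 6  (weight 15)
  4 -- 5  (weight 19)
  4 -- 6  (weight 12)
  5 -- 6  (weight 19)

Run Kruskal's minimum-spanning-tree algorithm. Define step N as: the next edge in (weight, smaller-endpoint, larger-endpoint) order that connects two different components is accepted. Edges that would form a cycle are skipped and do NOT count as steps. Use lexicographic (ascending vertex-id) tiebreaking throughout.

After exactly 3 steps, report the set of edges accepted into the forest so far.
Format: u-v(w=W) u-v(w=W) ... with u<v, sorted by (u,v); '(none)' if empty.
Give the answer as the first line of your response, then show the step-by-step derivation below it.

0-1(w=12) 1-2(w=9) 2-5(w=8)

step 1: add edge 2-5 (w=8); MST = {2-5(w=8)}
step 2: add edge 1-2 (w=9); MST = {1-2(w=9) 2-5(w=8)}
step 3: add edge 0-1 (w=12); MST = {0-1(w=12) 1-2(w=9) 2-5(w=8)}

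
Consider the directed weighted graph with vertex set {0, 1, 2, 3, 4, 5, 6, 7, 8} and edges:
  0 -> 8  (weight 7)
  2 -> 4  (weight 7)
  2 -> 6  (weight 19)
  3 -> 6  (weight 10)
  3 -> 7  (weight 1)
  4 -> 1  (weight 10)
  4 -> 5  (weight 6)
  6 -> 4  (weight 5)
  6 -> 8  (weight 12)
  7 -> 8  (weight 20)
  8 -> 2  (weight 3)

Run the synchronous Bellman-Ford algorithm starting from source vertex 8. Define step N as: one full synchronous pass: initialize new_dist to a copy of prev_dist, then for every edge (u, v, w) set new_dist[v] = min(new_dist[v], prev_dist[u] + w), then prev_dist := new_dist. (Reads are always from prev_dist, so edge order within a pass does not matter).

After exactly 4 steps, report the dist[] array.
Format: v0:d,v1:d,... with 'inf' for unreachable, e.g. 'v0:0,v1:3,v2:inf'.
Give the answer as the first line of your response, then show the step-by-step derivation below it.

v0:inf,v1:20,v2:3,v3:inf,v4:10,v5:16,v6:22,v7:inf,v8:0

step 1: dist = v0:inf,v1:inf,v2:3,v3:inf,v4:inf,v5:inf,v6:inf,v7:inf,v8:0
step 2: dist = v0:inf,v1:inf,v2:3,v3:inf,v4:10,v5:inf,v6:22,v7:inf,v8:0
step 3: dist = v0:inf,v1:20,v2:3,v3:inf,v4:10,v5:16,v6:22,v7:inf,v8:0
step 4: dist = v0:inf,v1:20,v2:3,v3:inf,v4:10,v5:16,v6:22,v7:inf,v8:0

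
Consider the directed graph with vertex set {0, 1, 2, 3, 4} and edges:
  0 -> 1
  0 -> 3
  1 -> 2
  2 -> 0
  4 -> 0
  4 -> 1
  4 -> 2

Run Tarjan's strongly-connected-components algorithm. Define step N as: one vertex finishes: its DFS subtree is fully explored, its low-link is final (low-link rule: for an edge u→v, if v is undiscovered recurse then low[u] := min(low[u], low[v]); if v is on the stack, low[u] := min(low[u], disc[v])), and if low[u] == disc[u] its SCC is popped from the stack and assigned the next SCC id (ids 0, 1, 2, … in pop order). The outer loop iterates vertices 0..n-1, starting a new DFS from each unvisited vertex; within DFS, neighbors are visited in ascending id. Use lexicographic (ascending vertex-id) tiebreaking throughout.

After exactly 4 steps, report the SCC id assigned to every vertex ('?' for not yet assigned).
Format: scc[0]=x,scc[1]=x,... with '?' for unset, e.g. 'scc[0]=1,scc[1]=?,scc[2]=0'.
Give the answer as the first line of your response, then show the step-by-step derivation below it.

scc[0]=1,scc[1]=1,scc[2]=1,scc[3]=0,scc[4]=?

step 1: low=(low[0]=0,low[1]=1,low[2]=0,low[3]=?,low[4]=?); scc=(scc[0]=?,scc[1]=?,scc[2]=?,scc[3]=?,scc[4]=?)
step 2: low=(low[0]=0,low[1]=0,low[2]=0,low[3]=?,low[4]=?); scc=(scc[0]=?,scc[1]=?,scc[2]=?,scc[3]=?,scc[4]=?)
step 3: low=(low[0]=0,low[1]=0,low[2]=0,low[3]=3,low[4]=?); scc=(scc[0]=?,scc[1]=?,scc[2]=?,scc[3]=0,scc[4]=?)
step 4: low=(low[0]=0,low[1]=0,low[2]=0,low[3]=3,low[4]=?); scc=(scc[0]=1,scc[1]=1,scc[2]=1,scc[3]=0,scc[4]=?)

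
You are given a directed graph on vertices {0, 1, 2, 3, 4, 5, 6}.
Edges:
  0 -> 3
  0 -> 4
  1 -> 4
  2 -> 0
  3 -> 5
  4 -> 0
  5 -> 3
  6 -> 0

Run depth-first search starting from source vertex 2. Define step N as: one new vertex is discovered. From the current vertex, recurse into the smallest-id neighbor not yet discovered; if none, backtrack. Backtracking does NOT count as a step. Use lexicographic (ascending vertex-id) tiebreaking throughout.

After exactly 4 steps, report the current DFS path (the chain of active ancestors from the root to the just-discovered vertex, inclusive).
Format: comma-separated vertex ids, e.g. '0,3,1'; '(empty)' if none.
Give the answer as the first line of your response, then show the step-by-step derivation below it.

2,0,3,5

step 1: discover 2; path=2; order=2
step 2: discover 0; path=2>0; order=2,0
step 3: discover 3; path=2>0>3; order=2,0,3
step 4: discover 5; path=2>0>3>5; order=2,0,3,5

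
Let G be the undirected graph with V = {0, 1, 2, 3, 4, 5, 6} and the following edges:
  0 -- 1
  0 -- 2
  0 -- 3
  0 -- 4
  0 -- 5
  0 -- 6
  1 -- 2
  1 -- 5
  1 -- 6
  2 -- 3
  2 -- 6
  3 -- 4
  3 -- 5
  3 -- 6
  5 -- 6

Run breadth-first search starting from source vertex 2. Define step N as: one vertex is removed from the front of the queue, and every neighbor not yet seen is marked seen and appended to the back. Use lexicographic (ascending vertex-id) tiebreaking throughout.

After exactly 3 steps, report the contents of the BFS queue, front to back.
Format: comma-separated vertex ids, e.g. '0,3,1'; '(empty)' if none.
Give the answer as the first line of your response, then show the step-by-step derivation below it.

3,6,4,5

step 1: dequeue 2; queue=[0,1,3,6]; order=2
step 2: dequeue 0; queue=[1,3,6,4,5]; order=2,0
step 3: dequeue 1; queue=[3,6,4,5]; order=2,0,1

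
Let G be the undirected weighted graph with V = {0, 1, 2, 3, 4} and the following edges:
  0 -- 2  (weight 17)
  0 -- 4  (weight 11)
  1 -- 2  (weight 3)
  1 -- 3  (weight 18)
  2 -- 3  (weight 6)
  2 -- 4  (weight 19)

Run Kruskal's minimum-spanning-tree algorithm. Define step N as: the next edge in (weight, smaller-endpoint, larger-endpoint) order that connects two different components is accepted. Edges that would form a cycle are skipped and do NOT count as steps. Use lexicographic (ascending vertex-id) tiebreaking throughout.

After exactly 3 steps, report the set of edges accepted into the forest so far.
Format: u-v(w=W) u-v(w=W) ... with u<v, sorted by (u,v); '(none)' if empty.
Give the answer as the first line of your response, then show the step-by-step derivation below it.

0-4(w=11) 1-2(w=3) 2-3(w=6)

step 1: add edge 1-2 (w=3); MST = {1-2(w=3)}
step 2: add edge 2-3 (w=6); MST = {1-2(w=3) 2-3(w=6)}
step 3: add edge 0-4 (w=11); MST = {0-4(w=11) 1-2(w=3) 2-3(w=6)}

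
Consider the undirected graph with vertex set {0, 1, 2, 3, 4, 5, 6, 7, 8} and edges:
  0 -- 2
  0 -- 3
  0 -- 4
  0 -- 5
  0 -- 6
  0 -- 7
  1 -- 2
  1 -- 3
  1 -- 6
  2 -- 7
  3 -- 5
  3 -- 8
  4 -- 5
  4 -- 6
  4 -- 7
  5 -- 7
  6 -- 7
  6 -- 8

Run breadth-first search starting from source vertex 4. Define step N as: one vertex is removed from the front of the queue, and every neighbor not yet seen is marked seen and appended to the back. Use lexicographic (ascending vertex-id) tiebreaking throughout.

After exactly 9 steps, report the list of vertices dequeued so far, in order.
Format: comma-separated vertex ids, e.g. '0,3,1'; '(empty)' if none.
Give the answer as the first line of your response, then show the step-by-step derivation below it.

4,0,5,6,7,2,3,1,8

step 1: dequeue 4; queue=[0,5,6,7]; order=4
step 2: dequeue 0; queue=[5,6,7,2,3]; order=4,0
step 3: dequeue 5; queue=[6,7,2,3]; order=4,0,5
step 4: dequeue 6; queue=[7,2,3,1,8]; order=4,0,5,6
step 5: dequeue 7; queue=[2,3,1,8]; order=4,0,5,6,7
step 6: dequeue 2; queue=[3,1,8]; order=4,0,5,6,7,2
step 7: dequeue 3; queue=[1,8]; order=4,0,5,6,7,2,3
step 8: dequeue 1; queue=[8]; order=4,0,5,6,7,2,3,1
step 9: dequeue 8; queue=[(empty)]; order=4,0,5,6,7,2,3,1,8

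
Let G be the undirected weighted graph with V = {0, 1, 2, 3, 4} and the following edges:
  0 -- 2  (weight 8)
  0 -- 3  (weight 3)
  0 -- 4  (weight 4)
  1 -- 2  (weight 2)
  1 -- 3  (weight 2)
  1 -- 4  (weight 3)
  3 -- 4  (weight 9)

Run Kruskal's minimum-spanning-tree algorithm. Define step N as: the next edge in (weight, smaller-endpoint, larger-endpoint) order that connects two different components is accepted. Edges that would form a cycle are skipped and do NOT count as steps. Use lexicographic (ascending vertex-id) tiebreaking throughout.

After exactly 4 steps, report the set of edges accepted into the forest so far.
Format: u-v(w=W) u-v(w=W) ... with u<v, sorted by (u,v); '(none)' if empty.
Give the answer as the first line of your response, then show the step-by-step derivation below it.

0-3(w=3) 1-2(w=2) 1-3(w=2) 1-4(w=3)

step 1: add edge 1-2 (w=2); MST = {1-2(w=2)}
step 2: add edge 1-3 (w=2); MST = {1-2(w=2) 1-3(w=2)}
step 3: add edge 0-3 (w=3); MST = {0-3(w=3) 1-2(w=2) 1-3(w=2)}
step 4: add edge 1-4 (w=3); MST = {0-3(w=3) 1-2(w=2) 1-3(w=2) 1-4(w=3)}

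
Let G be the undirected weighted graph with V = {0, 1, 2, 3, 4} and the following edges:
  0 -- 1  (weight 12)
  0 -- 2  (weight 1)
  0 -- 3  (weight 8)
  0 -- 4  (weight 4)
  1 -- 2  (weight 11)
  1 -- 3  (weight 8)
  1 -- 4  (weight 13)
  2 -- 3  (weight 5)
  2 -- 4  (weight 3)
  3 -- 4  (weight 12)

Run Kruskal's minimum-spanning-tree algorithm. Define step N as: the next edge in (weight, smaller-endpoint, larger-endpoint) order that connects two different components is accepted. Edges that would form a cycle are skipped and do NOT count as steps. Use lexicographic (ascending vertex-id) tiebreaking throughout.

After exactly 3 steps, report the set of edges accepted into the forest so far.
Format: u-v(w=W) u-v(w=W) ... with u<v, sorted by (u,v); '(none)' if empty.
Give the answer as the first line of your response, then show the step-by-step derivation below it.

0-2(w=1) 2-3(w=5) 2-4(w=3)

step 1: add edge 0-2 (w=1); MST = {0-2(w=1)}
step 2: add edge 2-4 (w=3); MST = {0-2(w=1) 2-4(w=3)}
step 3: add edge 2-3 (w=5); MST = {0-2(w=1) 2-3(w=5) 2-4(w=3)}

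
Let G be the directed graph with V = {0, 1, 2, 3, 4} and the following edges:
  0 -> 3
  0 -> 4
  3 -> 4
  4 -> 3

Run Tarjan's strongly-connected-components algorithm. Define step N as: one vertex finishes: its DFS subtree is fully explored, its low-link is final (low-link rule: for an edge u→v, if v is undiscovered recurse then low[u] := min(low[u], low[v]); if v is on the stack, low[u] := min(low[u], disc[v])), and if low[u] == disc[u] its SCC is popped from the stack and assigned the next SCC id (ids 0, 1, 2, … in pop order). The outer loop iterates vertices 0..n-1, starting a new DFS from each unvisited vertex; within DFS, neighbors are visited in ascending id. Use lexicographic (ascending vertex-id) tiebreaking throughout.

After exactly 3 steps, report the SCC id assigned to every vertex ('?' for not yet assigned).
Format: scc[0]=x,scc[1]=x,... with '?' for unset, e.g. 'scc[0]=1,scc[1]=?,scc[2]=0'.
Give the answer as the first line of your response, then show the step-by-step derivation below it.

scc[0]=1,scc[1]=?,scc[2]=?,scc[3]=0,scc[4]=0

step 1: low=(low[0]=0,low[1]=?,low[2]=?,low[3]=1,low[4]=1); scc=(scc[0]=?,scc[1]=?,scc[2]=?,scc[3]=?,scc[4]=?)
step 2: low=(low[0]=0,low[1]=?,low[2]=?,low[3]=1,low[4]=1); scc=(scc[0]=?,scc[1]=?,scc[2]=?,scc[3]=0,scc[4]=0)
step 3: low=(low[0]=0,low[1]=?,low[2]=?,low[3]=1,low[4]=1); scc=(scc[0]=1,scc[1]=?,scc[2]=?,scc[3]=0,scc[4]=0)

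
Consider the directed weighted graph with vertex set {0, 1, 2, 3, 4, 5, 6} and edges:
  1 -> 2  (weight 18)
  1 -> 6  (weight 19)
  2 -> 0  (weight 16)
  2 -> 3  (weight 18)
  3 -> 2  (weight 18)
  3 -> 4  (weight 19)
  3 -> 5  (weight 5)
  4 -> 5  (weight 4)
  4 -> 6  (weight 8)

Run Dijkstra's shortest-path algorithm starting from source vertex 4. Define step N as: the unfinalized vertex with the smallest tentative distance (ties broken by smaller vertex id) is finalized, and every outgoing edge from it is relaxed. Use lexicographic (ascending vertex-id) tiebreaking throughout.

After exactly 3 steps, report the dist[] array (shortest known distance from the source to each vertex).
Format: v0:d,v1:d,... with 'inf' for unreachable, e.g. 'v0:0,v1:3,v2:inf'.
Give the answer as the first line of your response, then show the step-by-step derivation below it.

v0:inf,v1:inf,v2:inf,v3:inf,v4:0,v5:4,v6:8

step 1: dist = v0:inf,v1:inf,v2:inf,v3:inf,v4:0,v5:4,v6:8
step 2: dist = v0:inf,v1:inf,v2:inf,v3:inf,v4:0,v5:4,v6:8
step 3: dist = v0:inf,v1:inf,v2:inf,v3:inf,v4:0,v5:4,v6:8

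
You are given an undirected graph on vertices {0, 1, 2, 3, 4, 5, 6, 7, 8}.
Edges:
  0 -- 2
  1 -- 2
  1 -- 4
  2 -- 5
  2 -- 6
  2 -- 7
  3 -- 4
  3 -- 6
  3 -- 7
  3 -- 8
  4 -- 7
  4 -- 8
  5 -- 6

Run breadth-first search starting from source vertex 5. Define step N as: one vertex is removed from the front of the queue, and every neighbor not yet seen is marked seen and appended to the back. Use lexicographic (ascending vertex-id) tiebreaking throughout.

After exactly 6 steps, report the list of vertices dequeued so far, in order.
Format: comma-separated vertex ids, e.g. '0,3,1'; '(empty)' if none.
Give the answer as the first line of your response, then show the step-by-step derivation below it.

5,2,6,0,1,7

step 1: dequeue 5; queue=[2,6]; order=5
step 2: dequeue 2; queue=[6,0,1,7]; order=5,2
step 3: dequeue 6; queue=[0,1,7,3]; order=5,2,6
step 4: dequeue 0; queue=[1,7,3]; order=5,2,6,0
step 5: dequeue 1; queue=[7,3,4]; order=5,2,6,0,1
step 6: dequeue 7; queue=[3,4]; order=5,2,6,0,1,7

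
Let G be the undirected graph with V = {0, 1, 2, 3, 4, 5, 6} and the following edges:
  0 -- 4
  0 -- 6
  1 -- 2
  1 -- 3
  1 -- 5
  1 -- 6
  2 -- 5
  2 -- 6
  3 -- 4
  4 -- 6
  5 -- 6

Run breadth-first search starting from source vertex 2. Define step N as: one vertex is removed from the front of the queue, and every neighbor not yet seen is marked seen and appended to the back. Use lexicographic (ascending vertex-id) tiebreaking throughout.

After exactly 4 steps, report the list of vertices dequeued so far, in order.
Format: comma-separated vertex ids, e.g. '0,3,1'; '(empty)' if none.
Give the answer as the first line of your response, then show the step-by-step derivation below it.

2,1,5,6

step 1: dequeue 2; queue=[1,5,6]; order=2
step 2: dequeue 1; queue=[5,6,3]; order=2,1
step 3: dequeue 5; queue=[6,3]; order=2,1,5
step 4: dequeue 6; queue=[3,0,4]; order=2,1,5,6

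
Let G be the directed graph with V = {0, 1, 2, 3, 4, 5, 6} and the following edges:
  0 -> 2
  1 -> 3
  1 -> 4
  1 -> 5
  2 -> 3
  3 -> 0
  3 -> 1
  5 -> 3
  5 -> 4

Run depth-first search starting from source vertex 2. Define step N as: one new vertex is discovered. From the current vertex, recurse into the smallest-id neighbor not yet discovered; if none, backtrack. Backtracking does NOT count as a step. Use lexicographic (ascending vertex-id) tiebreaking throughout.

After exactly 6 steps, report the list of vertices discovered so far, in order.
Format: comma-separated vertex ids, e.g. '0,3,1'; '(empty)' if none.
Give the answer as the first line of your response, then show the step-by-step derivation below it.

2,3,0,1,4,5

step 1: discover 2; path=2; order=2
step 2: discover 3; path=2>3; order=2,3
step 3: discover 0; path=2>3>0; order=2,3,0
step 4: discover 1; path=2>3>1; order=2,3,0,1
step 5: discover 4; path=2>3>1>4; order=2,3,0,1,4
step 6: discover 5; path=2>3>1>5; order=2,3,0,1,4,5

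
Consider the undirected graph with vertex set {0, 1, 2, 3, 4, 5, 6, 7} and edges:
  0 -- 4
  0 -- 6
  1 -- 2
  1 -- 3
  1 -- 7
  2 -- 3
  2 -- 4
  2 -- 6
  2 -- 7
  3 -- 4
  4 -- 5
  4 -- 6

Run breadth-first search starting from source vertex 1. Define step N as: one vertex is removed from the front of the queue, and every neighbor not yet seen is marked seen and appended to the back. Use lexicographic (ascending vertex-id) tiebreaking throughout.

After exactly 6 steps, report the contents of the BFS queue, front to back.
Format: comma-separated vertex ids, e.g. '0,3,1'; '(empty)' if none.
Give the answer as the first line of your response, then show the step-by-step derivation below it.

0,5

step 1: dequeue 1; queue=[2,3,7]; order=1
step 2: dequeue 2; queue=[3,7,4,6]; order=1,2
step 3: dequeue 3; queue=[7,4,6]; order=1,2,3
step 4: dequeue 7; queue=[4,6]; order=1,2,3,7
step 5: dequeue 4; queue=[6,0,5]; order=1,2,3,7,4
step 6: dequeue 6; queue=[0,5]; order=1,2,3,7,4,6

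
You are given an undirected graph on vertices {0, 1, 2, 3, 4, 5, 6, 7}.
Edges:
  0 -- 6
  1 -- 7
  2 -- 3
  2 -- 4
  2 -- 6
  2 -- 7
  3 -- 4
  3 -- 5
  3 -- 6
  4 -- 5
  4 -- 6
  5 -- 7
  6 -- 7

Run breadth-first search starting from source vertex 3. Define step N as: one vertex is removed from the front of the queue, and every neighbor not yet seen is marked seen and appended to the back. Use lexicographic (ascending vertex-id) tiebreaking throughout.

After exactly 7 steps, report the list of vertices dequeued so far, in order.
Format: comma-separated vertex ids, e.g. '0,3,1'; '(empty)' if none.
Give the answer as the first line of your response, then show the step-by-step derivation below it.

3,2,4,5,6,7,0

step 1: dequeue 3; queue=[2,4,5,6]; order=3
step 2: dequeue 2; queue=[4,5,6,7]; order=3,2
step 3: dequeue 4; queue=[5,6,7]; order=3,2,4
step 4: dequeue 5; queue=[6,7]; order=3,2,4,5
step 5: dequeue 6; queue=[7,0]; order=3,2,4,5,6
step 6: dequeue 7; queue=[0,1]; order=3,2,4,5,6,7
step 7: dequeue 0; queue=[1]; order=3,2,4,5,6,7,0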